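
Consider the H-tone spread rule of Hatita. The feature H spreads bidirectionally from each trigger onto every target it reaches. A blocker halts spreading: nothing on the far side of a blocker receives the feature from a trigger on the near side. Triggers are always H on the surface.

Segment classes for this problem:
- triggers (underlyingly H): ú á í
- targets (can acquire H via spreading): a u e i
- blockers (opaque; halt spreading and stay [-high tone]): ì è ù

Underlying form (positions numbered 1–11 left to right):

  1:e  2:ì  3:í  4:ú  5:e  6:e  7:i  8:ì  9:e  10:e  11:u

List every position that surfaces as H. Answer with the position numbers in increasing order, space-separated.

3 4 5 6 7

From /í/ at 3 rightward: 4 /ú/ is itself a trigger — this domain ends here.
From /í/ at 3 leftward: 2 /ì/ blocks.
From /ú/ at 4 rightward: 5 /e/ → H; 6 /e/ → H; 7 /i/ → H; 8 /ì/ blocks.
From /ú/ at 4 leftward: 3 /í/ is itself a trigger — this domain ends here.
Targets with no active source: positions 1 9 10 11 stay [-high tone].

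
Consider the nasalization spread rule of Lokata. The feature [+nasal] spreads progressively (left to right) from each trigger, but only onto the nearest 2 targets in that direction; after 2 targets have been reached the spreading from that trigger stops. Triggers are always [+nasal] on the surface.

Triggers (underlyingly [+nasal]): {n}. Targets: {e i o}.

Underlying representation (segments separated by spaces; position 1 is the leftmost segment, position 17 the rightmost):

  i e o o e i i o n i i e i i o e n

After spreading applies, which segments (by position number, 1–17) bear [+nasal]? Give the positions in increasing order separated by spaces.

9 10 11 17

From /n/ at 9 rightward: 10 /i/ → [+nasal]; 11 /i/ → [+nasal]; bound reached.
From /n/ at 17 rightward: word edge.
Targets with no active source: positions 1 2 3 4 5 6 7 8 12 13 14 15 16 stay [-nasal].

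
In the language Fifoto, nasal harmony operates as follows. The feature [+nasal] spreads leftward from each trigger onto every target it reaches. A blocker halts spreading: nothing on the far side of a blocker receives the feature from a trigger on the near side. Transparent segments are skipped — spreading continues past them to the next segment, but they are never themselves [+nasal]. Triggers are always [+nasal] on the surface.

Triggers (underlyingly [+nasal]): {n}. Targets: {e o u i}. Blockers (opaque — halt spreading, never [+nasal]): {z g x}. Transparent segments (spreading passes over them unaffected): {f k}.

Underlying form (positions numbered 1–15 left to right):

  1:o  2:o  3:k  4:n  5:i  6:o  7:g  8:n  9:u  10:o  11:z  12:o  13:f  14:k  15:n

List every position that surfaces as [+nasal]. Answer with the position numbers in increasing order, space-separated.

From /n/ at 4 leftward: 3 /k/ transparent; 2 /o/ → [+nasal]; 1 /o/ → [+nasal]; word edge.
From /n/ at 8 leftward: 7 /g/ blocks.
From /n/ at 15 leftward: 14 /k/ transparent; 13 /f/ transparent; 12 /o/ → [+nasal]; 11 /z/ blocks.
Targets with no active source: positions 5 6 9 10 stay [-nasal].

1 2 4 8 12 15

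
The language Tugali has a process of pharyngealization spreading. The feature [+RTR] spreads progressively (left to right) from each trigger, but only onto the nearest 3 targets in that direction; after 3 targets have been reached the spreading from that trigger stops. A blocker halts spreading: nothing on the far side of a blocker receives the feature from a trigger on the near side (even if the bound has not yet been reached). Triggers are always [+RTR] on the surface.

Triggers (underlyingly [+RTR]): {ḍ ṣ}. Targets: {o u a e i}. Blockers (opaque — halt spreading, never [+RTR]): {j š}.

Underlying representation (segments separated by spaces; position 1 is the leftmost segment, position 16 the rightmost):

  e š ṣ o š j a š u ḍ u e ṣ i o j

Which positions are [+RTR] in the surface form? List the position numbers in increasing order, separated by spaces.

3 4 10 11 12 13 14 15

From /ṣ/ at 3 rightward: 4 /o/ → [+RTR]; 5 /š/ blocks.
From /ḍ/ at 10 rightward: 11 /u/ → [+RTR]; 12 /e/ → [+RTR]; 13 /ṣ/ is itself a trigger — this domain ends here.
From /ṣ/ at 13 rightward: 14 /i/ → [+RTR]; 15 /o/ → [+RTR]; 16 /j/ blocks.
Targets with no active source: positions 1 7 9 stay [-emphatic].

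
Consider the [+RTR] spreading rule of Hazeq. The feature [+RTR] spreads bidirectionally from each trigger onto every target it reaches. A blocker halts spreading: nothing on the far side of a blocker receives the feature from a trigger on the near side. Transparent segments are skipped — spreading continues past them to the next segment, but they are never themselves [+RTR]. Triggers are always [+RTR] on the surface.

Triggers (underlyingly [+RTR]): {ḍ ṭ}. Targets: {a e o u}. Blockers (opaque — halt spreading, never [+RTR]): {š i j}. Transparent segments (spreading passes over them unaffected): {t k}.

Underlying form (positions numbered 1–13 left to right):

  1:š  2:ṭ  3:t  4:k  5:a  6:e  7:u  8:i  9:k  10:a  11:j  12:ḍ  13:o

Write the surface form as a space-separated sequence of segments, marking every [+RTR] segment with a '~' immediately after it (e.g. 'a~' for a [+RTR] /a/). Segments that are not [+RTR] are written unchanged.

From /ṭ/ at 2 rightward: 3 /t/ transparent; 4 /k/ transparent; 5 /a/ → [+RTR]; 6 /e/ → [+RTR]; 7 /u/ → [+RTR]; 8 /i/ blocks.
From /ṭ/ at 2 leftward: 1 /š/ blocks.
From /ḍ/ at 12 rightward: 13 /o/ → [+RTR]; word edge.
From /ḍ/ at 12 leftward: 11 /j/ blocks.
Target with no active source: position 10 stays [-emphatic].
[+RTR] positions on the surface: 2 5 6 7 12 13.

š ṭ~ t k a~ e~ u~ i k a j ḍ~ o~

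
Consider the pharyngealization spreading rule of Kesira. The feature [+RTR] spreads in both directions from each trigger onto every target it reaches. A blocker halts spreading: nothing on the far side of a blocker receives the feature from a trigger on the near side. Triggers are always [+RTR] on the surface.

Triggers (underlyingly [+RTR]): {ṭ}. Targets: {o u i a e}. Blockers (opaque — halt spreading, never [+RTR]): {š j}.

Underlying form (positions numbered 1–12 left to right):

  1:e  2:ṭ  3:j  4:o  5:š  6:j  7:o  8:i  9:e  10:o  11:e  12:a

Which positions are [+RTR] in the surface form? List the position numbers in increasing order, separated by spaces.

1 2

From /ṭ/ at 2 rightward: 3 /j/ blocks.
From /ṭ/ at 2 leftward: 1 /e/ → [+RTR]; word edge.
Targets with no active source: positions 4 7 8 9 10 11 12 stay [-emphatic].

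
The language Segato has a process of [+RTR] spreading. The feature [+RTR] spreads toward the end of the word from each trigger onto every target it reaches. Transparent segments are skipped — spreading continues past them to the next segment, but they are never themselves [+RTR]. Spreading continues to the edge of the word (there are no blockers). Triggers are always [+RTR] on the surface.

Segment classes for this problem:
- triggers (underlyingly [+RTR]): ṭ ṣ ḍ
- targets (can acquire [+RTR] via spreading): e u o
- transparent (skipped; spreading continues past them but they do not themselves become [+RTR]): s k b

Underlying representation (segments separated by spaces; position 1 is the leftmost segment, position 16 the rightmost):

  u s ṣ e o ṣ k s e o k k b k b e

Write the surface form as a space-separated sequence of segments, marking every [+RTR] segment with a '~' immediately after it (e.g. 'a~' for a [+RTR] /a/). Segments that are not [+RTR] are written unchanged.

From /ṣ/ at 3 rightward: 4 /e/ → [+RTR]; 5 /o/ → [+RTR]; 6 /ṣ/ is itself a trigger — this domain ends here.
From /ṣ/ at 6 rightward: 7 /k/ transparent; 8 /s/ transparent; 9 /e/ → [+RTR]; 10 /o/ → [+RTR]; 11 /k/ transparent; 12 /k/ transparent; 13 /b/ transparent; 14 /k/ transparent; 15 /b/ transparent; 16 /e/ → [+RTR]; word edge.
Target with no active source: position 1 stays [-emphatic].
[+RTR] positions on the surface: 3 4 5 6 9 10 16.

u s ṣ~ e~ o~ ṣ~ k s e~ o~ k k b k b e~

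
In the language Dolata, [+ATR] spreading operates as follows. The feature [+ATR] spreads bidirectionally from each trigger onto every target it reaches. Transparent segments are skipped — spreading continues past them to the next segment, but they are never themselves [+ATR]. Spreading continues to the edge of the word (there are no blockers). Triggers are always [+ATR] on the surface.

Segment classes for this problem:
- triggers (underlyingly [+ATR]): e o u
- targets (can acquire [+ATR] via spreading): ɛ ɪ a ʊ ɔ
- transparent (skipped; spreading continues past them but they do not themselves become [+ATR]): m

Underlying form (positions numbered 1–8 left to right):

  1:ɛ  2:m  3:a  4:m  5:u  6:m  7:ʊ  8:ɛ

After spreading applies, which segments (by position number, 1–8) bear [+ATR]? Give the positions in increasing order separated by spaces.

From /u/ at 5 rightward: 6 /m/ transparent; 7 /ʊ/ → [+ATR]; 8 /ɛ/ → [+ATR]; word edge.
From /u/ at 5 leftward: 4 /m/ transparent; 3 /a/ → [+ATR]; 2 /m/ transparent; 1 /ɛ/ → [+ATR]; word edge.

1 3 5 7 8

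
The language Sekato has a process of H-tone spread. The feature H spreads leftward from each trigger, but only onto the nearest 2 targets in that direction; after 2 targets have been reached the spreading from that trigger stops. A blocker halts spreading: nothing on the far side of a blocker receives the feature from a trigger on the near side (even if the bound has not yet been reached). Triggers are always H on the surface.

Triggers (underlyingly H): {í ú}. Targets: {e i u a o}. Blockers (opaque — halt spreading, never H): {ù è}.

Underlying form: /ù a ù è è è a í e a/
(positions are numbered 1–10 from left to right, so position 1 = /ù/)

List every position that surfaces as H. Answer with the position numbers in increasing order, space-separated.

7 8

From /í/ at 8 leftward: 7 /a/ → H; 6 /è/ blocks.
Targets with no active source: positions 2 9 10 stay [-high tone].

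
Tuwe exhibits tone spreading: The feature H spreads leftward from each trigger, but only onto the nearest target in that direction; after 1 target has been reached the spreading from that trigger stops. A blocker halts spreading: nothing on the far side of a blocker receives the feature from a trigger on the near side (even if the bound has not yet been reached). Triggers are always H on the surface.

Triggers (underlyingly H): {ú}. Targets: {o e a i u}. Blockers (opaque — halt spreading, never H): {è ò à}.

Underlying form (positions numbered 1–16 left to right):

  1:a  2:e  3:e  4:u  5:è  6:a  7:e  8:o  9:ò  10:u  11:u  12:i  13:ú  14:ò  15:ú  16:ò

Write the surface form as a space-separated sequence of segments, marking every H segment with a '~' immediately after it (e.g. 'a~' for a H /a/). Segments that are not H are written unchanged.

a e e u è a e o ò u u i~ ú~ ò ú~ ò

From /ú/ at 13 leftward: 12 /i/ → H; bound reached.
From /ú/ at 15 leftward: 14 /ò/ blocks.
Targets with no active source: positions 1 2 3 4 6 7 8 10 11 stay [-high tone].
H positions on the surface: 12 13 15.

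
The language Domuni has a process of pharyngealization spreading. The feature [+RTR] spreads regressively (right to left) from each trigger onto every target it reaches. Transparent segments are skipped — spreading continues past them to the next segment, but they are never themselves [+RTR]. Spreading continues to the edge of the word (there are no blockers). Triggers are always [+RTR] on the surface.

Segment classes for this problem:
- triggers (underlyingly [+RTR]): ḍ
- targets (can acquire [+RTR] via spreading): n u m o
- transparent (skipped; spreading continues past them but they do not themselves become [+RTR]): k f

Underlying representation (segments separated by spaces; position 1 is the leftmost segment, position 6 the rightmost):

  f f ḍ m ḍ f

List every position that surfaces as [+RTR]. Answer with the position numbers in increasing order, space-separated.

3 4 5

From /ḍ/ at 3 leftward: 2 /f/ transparent; 1 /f/ transparent; word edge.
From /ḍ/ at 5 leftward: 4 /m/ → [+RTR]; 3 /ḍ/ is itself a trigger — this domain ends here.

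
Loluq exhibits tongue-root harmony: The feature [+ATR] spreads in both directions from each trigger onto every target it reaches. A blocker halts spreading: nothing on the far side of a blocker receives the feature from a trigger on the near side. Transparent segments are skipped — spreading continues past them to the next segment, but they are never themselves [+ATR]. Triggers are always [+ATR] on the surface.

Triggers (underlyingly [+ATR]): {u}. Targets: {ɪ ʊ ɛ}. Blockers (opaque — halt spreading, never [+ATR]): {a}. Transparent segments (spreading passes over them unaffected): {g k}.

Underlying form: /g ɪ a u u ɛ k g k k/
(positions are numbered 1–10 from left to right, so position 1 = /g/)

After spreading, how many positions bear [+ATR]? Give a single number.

3

From /u/ at 4 rightward: 5 /u/ is itself a trigger — this domain ends here.
From /u/ at 4 leftward: 3 /a/ blocks.
From /u/ at 5 rightward: 6 /ɛ/ → [+ATR]; 7 /k/ transparent; 8 /g/ transparent; 9 /k/ transparent; 10 /k/ transparent; word edge.
From /u/ at 5 leftward: 4 /u/ is itself a trigger — this domain ends here.
Target with no active source: position 2 stays [-ATR].
[+ATR] positions on the surface: 4 5 6.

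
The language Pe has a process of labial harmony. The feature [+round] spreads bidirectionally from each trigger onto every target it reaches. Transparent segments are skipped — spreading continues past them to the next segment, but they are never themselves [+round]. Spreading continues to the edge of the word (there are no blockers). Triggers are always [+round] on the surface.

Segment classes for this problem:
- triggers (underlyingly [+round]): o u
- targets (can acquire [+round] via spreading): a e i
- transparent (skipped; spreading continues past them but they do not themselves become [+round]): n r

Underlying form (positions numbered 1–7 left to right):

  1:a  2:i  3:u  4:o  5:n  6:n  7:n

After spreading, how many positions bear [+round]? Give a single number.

From /u/ at 3 rightward: 4 /o/ is itself a trigger — this domain ends here.
From /u/ at 3 leftward: 2 /i/ → [+round]; 1 /a/ → [+round]; word edge.
From /o/ at 4 rightward: 5 /n/ transparent; 6 /n/ transparent; 7 /n/ transparent; word edge.
From /o/ at 4 leftward: 3 /u/ is itself a trigger — this domain ends here.
[+round] positions on the surface: 1 2 3 4.

4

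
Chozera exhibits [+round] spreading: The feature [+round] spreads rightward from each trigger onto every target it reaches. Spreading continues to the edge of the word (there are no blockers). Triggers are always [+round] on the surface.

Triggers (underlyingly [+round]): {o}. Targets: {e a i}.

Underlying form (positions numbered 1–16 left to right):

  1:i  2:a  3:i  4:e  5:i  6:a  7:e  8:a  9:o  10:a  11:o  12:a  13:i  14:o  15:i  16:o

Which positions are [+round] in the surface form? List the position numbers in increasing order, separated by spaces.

9 10 11 12 13 14 15 16

From /o/ at 9 rightward: 10 /a/ → [+round]; 11 /o/ is itself a trigger — this domain ends here.
From /o/ at 11 rightward: 12 /a/ → [+round]; 13 /i/ → [+round]; 14 /o/ is itself a trigger — this domain ends here.
From /o/ at 14 rightward: 15 /i/ → [+round]; 16 /o/ is itself a trigger — this domain ends here.
From /o/ at 16 rightward: word edge.
Targets with no active source: positions 1 2 3 4 5 6 7 8 stay [-round].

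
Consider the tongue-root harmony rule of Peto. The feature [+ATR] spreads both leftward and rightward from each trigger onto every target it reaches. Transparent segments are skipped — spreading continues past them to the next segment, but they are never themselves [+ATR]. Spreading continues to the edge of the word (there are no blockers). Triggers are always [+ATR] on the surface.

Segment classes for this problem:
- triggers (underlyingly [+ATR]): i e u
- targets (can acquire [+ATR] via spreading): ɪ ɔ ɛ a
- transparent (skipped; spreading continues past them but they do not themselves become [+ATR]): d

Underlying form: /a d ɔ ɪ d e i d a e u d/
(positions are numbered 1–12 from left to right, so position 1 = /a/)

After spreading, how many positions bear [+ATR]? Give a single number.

From /e/ at 6 rightward: 7 /i/ is itself a trigger — this domain ends here.
From /e/ at 6 leftward: 5 /d/ transparent; 4 /ɪ/ → [+ATR]; 3 /ɔ/ → [+ATR]; 2 /d/ transparent; 1 /a/ → [+ATR]; word edge.
From /i/ at 7 rightward: 8 /d/ transparent; 9 /a/ → [+ATR]; 10 /e/ is itself a trigger — this domain ends here.
From /i/ at 7 leftward: 6 /e/ is itself a trigger — this domain ends here.
From /e/ at 10 rightward: 11 /u/ is itself a trigger — this domain ends here.
From /e/ at 10 leftward: 9 /a/ → [+ATR]; 8 /d/ transparent; 7 /i/ is itself a trigger — this domain ends here.
From /u/ at 11 rightward: 12 /d/ transparent; word edge.
From /u/ at 11 leftward: 10 /e/ is itself a trigger — this domain ends here.
[+ATR] positions on the surface: 1 3 4 6 7 9 10 11.

8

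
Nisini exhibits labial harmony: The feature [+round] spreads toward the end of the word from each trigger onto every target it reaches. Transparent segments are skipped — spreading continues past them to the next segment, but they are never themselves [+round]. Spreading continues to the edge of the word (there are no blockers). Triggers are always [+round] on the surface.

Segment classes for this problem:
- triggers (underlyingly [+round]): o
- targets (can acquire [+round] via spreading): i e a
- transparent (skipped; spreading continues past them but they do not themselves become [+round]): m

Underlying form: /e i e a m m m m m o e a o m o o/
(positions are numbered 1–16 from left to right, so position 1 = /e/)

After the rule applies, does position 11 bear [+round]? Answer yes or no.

yes

From /o/ at 10 rightward: 11 /e/ → [+round]; 12 /a/ → [+round]; 13 /o/ is itself a trigger — this domain ends here.
From /o/ at 13 rightward: 14 /m/ transparent; 15 /o/ is itself a trigger — this domain ends here.
From /o/ at 15 rightward: 16 /o/ is itself a trigger — this domain ends here.
From /o/ at 16 rightward: word edge.
Targets with no active source: positions 1 2 3 4 stay [-round].
[+round] positions on the surface: 10 11 12 13 15 16.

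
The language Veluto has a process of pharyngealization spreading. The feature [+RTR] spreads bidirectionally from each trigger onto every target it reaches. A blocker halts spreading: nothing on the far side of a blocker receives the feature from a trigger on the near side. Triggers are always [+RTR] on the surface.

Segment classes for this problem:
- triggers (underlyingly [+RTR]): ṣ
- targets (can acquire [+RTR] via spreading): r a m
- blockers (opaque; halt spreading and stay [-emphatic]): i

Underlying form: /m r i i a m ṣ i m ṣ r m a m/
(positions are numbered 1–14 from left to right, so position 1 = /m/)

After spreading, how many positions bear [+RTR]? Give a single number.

9

From /ṣ/ at 7 rightward: 8 /i/ blocks.
From /ṣ/ at 7 leftward: 6 /m/ → [+RTR]; 5 /a/ → [+RTR]; 4 /i/ blocks.
From /ṣ/ at 10 rightward: 11 /r/ → [+RTR]; 12 /m/ → [+RTR]; 13 /a/ → [+RTR]; 14 /m/ → [+RTR]; word edge.
From /ṣ/ at 10 leftward: 9 /m/ → [+RTR]; 8 /i/ blocks.
Targets with no active source: positions 1 2 stay [-emphatic].
[+RTR] positions on the surface: 5 6 7 9 10 11 12 13 14.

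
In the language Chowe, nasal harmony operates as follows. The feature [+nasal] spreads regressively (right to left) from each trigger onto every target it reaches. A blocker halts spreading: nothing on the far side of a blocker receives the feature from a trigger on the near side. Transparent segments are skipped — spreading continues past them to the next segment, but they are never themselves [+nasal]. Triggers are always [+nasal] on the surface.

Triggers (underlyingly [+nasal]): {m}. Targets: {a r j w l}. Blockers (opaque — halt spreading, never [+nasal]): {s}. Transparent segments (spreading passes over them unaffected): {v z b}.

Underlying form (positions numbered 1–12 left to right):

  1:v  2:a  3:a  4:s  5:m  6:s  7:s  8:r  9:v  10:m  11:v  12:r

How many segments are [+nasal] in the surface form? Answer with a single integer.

From /m/ at 5 leftward: 4 /s/ blocks.
From /m/ at 10 leftward: 9 /v/ transparent; 8 /r/ → [+nasal]; 7 /s/ blocks.
Targets with no active source: positions 2 3 12 stay [-nasal].
[+nasal] positions on the surface: 5 8 10.

3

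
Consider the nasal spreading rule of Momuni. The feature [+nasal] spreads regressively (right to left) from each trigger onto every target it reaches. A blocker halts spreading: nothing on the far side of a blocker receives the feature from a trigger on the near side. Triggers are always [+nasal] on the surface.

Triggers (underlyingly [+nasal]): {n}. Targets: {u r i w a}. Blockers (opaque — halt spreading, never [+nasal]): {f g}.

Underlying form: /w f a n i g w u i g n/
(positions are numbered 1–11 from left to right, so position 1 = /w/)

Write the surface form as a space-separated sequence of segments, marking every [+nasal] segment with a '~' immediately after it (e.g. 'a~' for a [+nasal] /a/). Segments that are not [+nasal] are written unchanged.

w f a~ n~ i g w u i g n~

From /n/ at 4 leftward: 3 /a/ → [+nasal]; 2 /f/ blocks.
From /n/ at 11 leftward: 10 /g/ blocks.
Targets with no active source: positions 1 5 7 8 9 stay [-nasal].
[+nasal] positions on the surface: 3 4 11.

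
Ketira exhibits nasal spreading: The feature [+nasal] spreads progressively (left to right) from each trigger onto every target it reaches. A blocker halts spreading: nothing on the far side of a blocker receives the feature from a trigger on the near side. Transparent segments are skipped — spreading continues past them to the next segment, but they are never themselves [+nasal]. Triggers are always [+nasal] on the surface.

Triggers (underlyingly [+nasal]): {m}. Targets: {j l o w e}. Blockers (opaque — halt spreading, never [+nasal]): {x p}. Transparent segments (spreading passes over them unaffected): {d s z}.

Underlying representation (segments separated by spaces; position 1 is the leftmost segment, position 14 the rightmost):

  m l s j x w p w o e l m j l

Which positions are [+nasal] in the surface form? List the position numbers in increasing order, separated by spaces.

From /m/ at 1 rightward: 2 /l/ → [+nasal]; 3 /s/ transparent; 4 /j/ → [+nasal]; 5 /x/ blocks.
From /m/ at 12 rightward: 13 /j/ → [+nasal]; 14 /l/ → [+nasal]; word edge.
Targets with no active source: positions 6 8 9 10 11 stay [-nasal].

1 2 4 12 13 14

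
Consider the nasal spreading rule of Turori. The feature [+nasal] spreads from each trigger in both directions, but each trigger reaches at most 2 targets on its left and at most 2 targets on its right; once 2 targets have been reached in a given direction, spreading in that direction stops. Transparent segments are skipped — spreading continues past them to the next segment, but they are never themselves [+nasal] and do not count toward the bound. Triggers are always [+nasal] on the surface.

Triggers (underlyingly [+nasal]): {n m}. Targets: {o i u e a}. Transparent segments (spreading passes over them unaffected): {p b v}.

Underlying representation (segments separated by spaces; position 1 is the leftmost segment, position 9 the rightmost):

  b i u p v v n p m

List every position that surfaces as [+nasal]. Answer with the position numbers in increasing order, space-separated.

2 3 7 9

From /n/ at 7 rightward: 8 /p/ transparent; 9 /m/ is itself a trigger — this domain ends here.
From /n/ at 7 leftward: 6 /v/ transparent; 5 /v/ transparent; 4 /p/ transparent; 3 /u/ → [+nasal]; 2 /i/ → [+nasal]; bound reached.
From /m/ at 9 rightward: word edge.
From /m/ at 9 leftward: 8 /p/ transparent; 7 /n/ is itself a trigger — this domain ends here.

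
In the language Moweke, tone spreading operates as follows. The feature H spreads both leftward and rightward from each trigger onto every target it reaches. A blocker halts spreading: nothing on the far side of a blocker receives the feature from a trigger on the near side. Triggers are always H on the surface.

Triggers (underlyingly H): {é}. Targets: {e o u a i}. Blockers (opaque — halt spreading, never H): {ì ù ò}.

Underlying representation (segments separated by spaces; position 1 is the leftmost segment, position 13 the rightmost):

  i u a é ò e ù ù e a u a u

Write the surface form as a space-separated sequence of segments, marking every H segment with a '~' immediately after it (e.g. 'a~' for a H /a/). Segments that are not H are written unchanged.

i~ u~ a~ é~ ò e ù ù e a u a u

From /é/ at 4 rightward: 5 /ò/ blocks.
From /é/ at 4 leftward: 3 /a/ → H; 2 /u/ → H; 1 /i/ → H; word edge.
Targets with no active source: positions 6 9 10 11 12 13 stay [-high tone].
H positions on the surface: 1 2 3 4.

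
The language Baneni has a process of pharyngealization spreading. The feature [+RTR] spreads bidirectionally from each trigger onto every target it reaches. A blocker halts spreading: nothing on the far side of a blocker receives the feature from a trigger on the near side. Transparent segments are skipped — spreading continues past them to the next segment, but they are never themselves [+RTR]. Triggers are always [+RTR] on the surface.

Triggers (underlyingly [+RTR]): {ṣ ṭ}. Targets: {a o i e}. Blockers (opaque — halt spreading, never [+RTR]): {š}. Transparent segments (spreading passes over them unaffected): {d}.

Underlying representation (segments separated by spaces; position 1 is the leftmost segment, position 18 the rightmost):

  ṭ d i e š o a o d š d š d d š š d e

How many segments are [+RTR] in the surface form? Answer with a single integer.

3

From /ṭ/ at 1 rightward: 2 /d/ transparent; 3 /i/ → [+RTR]; 4 /e/ → [+RTR]; 5 /š/ blocks.
From /ṭ/ at 1 leftward: word edge.
Targets with no active source: positions 6 7 8 18 stay [-emphatic].
[+RTR] positions on the surface: 1 3 4.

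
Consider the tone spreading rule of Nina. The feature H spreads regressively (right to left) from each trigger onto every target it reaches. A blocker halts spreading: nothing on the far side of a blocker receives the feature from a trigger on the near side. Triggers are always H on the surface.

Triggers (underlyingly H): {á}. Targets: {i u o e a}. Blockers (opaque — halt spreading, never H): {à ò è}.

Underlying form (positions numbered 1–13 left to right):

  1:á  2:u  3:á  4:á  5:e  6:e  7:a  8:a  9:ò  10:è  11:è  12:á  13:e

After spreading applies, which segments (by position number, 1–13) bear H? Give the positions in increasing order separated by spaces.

1 2 3 4 12

From /á/ at 1 leftward: word edge.
From /á/ at 3 leftward: 2 /u/ → H; 1 /á/ is itself a trigger — this domain ends here.
From /á/ at 4 leftward: 3 /á/ is itself a trigger — this domain ends here.
From /á/ at 12 leftward: 11 /è/ blocks.
Targets with no active source: positions 5 6 7 8 13 stay [-high tone].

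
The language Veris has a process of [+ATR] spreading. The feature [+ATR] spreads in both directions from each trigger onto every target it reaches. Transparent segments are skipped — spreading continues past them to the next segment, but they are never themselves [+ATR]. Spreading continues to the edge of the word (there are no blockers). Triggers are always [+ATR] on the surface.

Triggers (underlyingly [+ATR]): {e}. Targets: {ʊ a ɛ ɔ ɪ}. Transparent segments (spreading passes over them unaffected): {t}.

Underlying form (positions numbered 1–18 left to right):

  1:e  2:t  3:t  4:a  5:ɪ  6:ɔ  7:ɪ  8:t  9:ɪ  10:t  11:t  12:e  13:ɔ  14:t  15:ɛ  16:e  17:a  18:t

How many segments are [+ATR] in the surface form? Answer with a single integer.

11

From /e/ at 1 rightward: 2 /t/ transparent; 3 /t/ transparent; 4 /a/ → [+ATR]; 5 /ɪ/ → [+ATR]; 6 /ɔ/ → [+ATR]; 7 /ɪ/ → [+ATR]; 8 /t/ transparent; 9 /ɪ/ → [+ATR]; 10 /t/ transparent; 11 /t/ transparent; 12 /e/ is itself a trigger — this domain ends here.
From /e/ at 1 leftward: word edge.
From /e/ at 12 rightward: 13 /ɔ/ → [+ATR]; 14 /t/ transparent; 15 /ɛ/ → [+ATR]; 16 /e/ is itself a trigger — this domain ends here.
From /e/ at 12 leftward: 11 /t/ transparent; 10 /t/ transparent; 9 /ɪ/ → [+ATR]; 8 /t/ transparent; 7 /ɪ/ → [+ATR]; 6 /ɔ/ → [+ATR]; 5 /ɪ/ → [+ATR]; 4 /a/ → [+ATR]; 3 /t/ transparent; 2 /t/ transparent; 1 /e/ is itself a trigger — this domain ends here.
From /e/ at 16 rightward: 17 /a/ → [+ATR]; 18 /t/ transparent; word edge.
From /e/ at 16 leftward: 15 /ɛ/ → [+ATR]; 14 /t/ transparent; 13 /ɔ/ → [+ATR]; 12 /e/ is itself a trigger — this domain ends here.
[+ATR] positions on the surface: 1 4 5 6 7 9 12 13 15 16 17.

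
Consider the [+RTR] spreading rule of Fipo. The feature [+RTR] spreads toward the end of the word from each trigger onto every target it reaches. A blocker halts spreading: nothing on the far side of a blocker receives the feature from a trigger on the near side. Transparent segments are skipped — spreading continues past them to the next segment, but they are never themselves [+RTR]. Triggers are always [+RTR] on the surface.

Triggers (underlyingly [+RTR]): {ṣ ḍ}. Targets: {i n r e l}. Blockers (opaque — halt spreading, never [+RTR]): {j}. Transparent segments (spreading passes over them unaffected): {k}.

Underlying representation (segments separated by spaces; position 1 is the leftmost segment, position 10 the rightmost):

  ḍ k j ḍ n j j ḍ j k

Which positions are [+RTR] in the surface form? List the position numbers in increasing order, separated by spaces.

1 4 5 8

From /ḍ/ at 1 rightward: 2 /k/ transparent; 3 /j/ blocks.
From /ḍ/ at 4 rightward: 5 /n/ → [+RTR]; 6 /j/ blocks.
From /ḍ/ at 8 rightward: 9 /j/ blocks.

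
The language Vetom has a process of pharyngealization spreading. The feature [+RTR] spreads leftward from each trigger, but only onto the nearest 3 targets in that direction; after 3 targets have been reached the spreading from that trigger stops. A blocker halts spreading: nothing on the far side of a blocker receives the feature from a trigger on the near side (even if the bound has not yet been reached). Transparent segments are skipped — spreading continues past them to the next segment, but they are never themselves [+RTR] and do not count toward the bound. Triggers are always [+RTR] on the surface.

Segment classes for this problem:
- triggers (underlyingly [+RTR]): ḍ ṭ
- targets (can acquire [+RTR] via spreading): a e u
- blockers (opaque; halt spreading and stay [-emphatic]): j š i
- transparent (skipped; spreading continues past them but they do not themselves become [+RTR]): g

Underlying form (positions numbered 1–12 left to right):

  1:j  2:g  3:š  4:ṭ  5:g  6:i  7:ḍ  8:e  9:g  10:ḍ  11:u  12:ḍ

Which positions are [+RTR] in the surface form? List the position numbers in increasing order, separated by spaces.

From /ṭ/ at 4 leftward: 3 /š/ blocks.
From /ḍ/ at 7 leftward: 6 /i/ blocks.
From /ḍ/ at 10 leftward: 9 /g/ transparent; 8 /e/ → [+RTR]; 7 /ḍ/ is itself a trigger — this domain ends here.
From /ḍ/ at 12 leftward: 11 /u/ → [+RTR]; 10 /ḍ/ is itself a trigger — this domain ends here.

4 7 8 10 11 12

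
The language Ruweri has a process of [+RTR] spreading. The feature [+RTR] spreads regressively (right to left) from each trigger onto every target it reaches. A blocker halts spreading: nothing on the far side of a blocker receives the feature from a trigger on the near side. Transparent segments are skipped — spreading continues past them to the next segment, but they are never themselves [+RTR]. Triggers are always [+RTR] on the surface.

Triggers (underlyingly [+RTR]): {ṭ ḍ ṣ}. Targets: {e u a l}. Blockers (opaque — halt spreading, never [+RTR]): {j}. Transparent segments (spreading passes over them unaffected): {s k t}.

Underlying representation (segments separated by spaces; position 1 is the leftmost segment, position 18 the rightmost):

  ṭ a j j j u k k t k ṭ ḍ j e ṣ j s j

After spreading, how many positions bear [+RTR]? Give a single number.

From /ṭ/ at 1 leftward: word edge.
From /ṭ/ at 11 leftward: 10 /k/ transparent; 9 /t/ transparent; 8 /k/ transparent; 7 /k/ transparent; 6 /u/ → [+RTR]; 5 /j/ blocks.
From /ḍ/ at 12 leftward: 11 /ṭ/ is itself a trigger — this domain ends here.
From /ṣ/ at 15 leftward: 14 /e/ → [+RTR]; 13 /j/ blocks.
Target with no active source: position 2 stays [-emphatic].
[+RTR] positions on the surface: 1 6 11 12 14 15.

6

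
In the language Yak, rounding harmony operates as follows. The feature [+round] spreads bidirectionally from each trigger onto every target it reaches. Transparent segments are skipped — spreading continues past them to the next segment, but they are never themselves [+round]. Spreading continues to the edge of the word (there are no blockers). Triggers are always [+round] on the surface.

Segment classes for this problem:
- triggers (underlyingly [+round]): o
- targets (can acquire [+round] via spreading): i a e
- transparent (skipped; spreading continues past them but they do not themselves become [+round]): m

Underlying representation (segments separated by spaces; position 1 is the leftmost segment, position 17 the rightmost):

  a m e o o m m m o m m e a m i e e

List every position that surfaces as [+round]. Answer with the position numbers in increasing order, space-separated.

1 3 4 5 9 12 13 15 16 17

From /o/ at 4 rightward: 5 /o/ is itself a trigger — this domain ends here.
From /o/ at 4 leftward: 3 /e/ → [+round]; 2 /m/ transparent; 1 /a/ → [+round]; word edge.
From /o/ at 5 rightward: 6 /m/ transparent; 7 /m/ transparent; 8 /m/ transparent; 9 /o/ is itself a trigger — this domain ends here.
From /o/ at 5 leftward: 4 /o/ is itself a trigger — this domain ends here.
From /o/ at 9 rightward: 10 /m/ transparent; 11 /m/ transparent; 12 /e/ → [+round]; 13 /a/ → [+round]; 14 /m/ transparent; 15 /i/ → [+round]; 16 /e/ → [+round]; 17 /e/ → [+round]; word edge.
From /o/ at 9 leftward: 8 /m/ transparent; 7 /m/ transparent; 6 /m/ transparent; 5 /o/ is itself a trigger — this domain ends here.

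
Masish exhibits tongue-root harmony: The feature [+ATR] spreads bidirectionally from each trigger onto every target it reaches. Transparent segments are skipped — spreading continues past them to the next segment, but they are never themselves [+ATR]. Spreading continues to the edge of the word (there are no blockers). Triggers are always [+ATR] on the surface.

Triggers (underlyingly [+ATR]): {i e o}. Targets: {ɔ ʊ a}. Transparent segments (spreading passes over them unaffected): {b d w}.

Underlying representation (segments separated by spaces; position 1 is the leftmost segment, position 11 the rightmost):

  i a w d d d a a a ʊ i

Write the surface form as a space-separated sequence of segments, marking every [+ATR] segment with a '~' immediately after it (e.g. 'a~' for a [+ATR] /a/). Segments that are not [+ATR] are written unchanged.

i~ a~ w d d d a~ a~ a~ ʊ~ i~

From /i/ at 1 rightward: 2 /a/ → [+ATR]; 3 /w/ transparent; 4 /d/ transparent; 5 /d/ transparent; 6 /d/ transparent; 7 /a/ → [+ATR]; 8 /a/ → [+ATR]; 9 /a/ → [+ATR]; 10 /ʊ/ → [+ATR]; 11 /i/ is itself a trigger — this domain ends here.
From /i/ at 1 leftward: word edge.
From /i/ at 11 rightward: word edge.
From /i/ at 11 leftward: 10 /ʊ/ → [+ATR]; 9 /a/ → [+ATR]; 8 /a/ → [+ATR]; 7 /a/ → [+ATR]; 6 /d/ transparent; 5 /d/ transparent; 4 /d/ transparent; 3 /w/ transparent; 2 /a/ → [+ATR]; 1 /i/ is itself a trigger — this domain ends here.
[+ATR] positions on the surface: 1 2 7 8 9 10 11.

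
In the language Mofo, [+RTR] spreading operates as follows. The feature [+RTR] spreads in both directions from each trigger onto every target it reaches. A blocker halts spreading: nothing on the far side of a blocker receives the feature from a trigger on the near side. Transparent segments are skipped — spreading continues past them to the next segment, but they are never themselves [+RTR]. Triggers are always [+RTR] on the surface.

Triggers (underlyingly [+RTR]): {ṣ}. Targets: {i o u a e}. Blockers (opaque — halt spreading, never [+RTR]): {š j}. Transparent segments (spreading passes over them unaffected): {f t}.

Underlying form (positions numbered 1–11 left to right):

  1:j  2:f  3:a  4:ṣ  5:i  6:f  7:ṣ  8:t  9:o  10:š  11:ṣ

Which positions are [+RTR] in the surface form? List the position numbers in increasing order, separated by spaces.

3 4 5 7 9 11

From /ṣ/ at 4 rightward: 5 /i/ → [+RTR]; 6 /f/ transparent; 7 /ṣ/ is itself a trigger — this domain ends here.
From /ṣ/ at 4 leftward: 3 /a/ → [+RTR]; 2 /f/ transparent; 1 /j/ blocks.
From /ṣ/ at 7 rightward: 8 /t/ transparent; 9 /o/ → [+RTR]; 10 /š/ blocks.
From /ṣ/ at 7 leftward: 6 /f/ transparent; 5 /i/ → [+RTR]; 4 /ṣ/ is itself a trigger — this domain ends here.
From /ṣ/ at 11 rightward: word edge.
From /ṣ/ at 11 leftward: 10 /š/ blocks.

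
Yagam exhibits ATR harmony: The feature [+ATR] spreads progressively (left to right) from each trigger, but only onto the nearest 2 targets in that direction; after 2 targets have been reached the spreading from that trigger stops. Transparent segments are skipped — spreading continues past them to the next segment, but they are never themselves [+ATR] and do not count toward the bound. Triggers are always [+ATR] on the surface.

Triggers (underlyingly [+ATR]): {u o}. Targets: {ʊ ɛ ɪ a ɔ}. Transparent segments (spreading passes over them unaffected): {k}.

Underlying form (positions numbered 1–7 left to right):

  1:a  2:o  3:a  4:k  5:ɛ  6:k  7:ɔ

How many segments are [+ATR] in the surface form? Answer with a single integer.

From /o/ at 2 rightward: 3 /a/ → [+ATR]; 4 /k/ transparent; 5 /ɛ/ → [+ATR]; bound reached.
Targets with no active source: positions 1 7 stay [-ATR].
[+ATR] positions on the surface: 2 3 5.

3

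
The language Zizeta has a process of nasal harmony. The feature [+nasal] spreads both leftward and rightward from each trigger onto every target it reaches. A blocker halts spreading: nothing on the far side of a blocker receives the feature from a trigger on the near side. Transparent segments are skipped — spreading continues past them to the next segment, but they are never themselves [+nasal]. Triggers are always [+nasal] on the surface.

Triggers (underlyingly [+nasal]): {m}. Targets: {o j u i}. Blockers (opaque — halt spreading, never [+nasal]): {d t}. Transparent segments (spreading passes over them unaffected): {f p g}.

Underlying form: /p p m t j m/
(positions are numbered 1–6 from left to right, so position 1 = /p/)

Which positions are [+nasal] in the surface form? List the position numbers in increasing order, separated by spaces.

3 5 6

From /m/ at 3 rightward: 4 /t/ blocks.
From /m/ at 3 leftward: 2 /p/ transparent; 1 /p/ transparent; word edge.
From /m/ at 6 rightward: word edge.
From /m/ at 6 leftward: 5 /j/ → [+nasal]; 4 /t/ blocks.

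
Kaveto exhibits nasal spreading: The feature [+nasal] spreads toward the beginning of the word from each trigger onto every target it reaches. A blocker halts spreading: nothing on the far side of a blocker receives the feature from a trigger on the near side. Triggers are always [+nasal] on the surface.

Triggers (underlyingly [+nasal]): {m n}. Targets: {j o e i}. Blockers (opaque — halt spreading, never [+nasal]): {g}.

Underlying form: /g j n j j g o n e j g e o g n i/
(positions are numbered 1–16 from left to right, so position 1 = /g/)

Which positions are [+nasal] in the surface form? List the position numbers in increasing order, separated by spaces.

2 3 7 8 15

From /n/ at 3 leftward: 2 /j/ → [+nasal]; 1 /g/ blocks.
From /n/ at 8 leftward: 7 /o/ → [+nasal]; 6 /g/ blocks.
From /n/ at 15 leftward: 14 /g/ blocks.
Targets with no active source: positions 4 5 9 10 12 13 16 stay [-nasal].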